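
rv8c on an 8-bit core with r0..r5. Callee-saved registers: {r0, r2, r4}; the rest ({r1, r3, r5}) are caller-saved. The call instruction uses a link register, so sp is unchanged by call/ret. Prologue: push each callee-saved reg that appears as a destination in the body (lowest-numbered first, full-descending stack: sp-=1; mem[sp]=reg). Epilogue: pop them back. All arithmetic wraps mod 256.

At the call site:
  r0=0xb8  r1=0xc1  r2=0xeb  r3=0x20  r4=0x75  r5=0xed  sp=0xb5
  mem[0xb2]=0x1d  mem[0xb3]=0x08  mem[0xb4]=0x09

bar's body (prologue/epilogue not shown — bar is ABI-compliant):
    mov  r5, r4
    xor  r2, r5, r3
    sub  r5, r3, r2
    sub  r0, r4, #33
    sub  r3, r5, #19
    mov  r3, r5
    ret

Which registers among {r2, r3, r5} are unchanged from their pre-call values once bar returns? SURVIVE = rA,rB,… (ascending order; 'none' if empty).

SURVIVE = r2

prologue: push r0 → mem[0xb4]=0xb8, sp=0xb4
prologue: push r2 → mem[0xb3]=0xeb, sp=0xb3
body[0] mov  r5, r4 → r5=0x75
body[1] xor  r2, r5, r3 → r2=0x55
body[2] sub  r5, r3, r2 → r5=0xcb
body[3] sub  r0, r4, #33 → r0=0x54
body[4] sub  r3, r5, #19 → r3=0xb8
body[5] mov  r3, r5 → r3=0xcb
epilogue: pop r2=0xeb, sp=0xb4
epilogue: pop r0=0xb8, sp=0xb5
r2: callee-saved, written=True
r3: caller-saved, written=True
r5: caller-saved, written=True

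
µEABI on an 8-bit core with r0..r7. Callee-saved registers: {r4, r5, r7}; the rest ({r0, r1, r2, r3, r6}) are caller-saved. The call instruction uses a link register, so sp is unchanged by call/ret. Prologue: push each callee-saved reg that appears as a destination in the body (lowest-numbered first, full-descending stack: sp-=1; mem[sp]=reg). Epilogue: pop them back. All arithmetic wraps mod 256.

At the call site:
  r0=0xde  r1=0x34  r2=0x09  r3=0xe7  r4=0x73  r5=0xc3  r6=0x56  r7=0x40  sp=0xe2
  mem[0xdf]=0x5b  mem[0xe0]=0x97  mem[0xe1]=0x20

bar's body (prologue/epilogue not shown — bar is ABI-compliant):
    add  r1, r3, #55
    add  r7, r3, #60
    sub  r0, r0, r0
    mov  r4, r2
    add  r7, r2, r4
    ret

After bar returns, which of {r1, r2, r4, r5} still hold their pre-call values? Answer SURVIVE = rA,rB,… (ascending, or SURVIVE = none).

prologue: push r4 → mem[0xe1]=0x73, sp=0xe1
prologue: push r7 → mem[0xe0]=0x40, sp=0xe0
body[0] add  r1, r3, #55 → r1=0x1e
body[1] add  r7, r3, #60 → r7=0x23
body[2] sub  r0, r0, r0 → r0=0x00
body[3] mov  r4, r2 → r4=0x09
body[4] add  r7, r2, r4 → r7=0x12
epilogue: pop r7=0x40, sp=0xe1
epilogue: pop r4=0x73, sp=0xe2
r1: caller-saved, written=True
r2: caller-saved, written=False
r4: callee-saved, written=True
r5: callee-saved, written=False

SURVIVE = r2,r4,r5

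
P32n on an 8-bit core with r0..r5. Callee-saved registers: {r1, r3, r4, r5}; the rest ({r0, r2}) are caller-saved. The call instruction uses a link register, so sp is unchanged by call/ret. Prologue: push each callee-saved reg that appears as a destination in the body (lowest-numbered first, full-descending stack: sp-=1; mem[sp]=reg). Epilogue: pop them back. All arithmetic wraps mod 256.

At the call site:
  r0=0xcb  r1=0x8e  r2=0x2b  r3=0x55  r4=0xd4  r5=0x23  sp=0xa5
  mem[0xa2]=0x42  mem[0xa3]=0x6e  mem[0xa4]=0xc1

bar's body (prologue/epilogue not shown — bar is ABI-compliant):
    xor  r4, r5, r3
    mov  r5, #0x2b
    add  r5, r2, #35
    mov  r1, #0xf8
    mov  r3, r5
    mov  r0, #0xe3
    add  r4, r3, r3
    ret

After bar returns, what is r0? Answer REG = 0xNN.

REG = 0xe3

prologue: push r1 -> mem[0xa4]=0x8e, sp=0xa4
prologue: push r3 -> mem[0xa3]=0x55, sp=0xa3
prologue: push r4 -> mem[0xa2]=0xd4, sp=0xa2
prologue: push r5 -> mem[0xa1]=0x23, sp=0xa1
body[0] xor  r4, r5, r3 -> r4=0x76
body[1] mov  r5, #0x2b -> r5=0x2b
body[2] add  r5, r2, #35 -> r5=0x4e
body[3] mov  r1, #0xf8 -> r1=0xf8
body[4] mov  r3, r5 -> r3=0x4e
body[5] mov  r0, #0xe3 -> r0=0xe3
body[6] add  r4, r3, r3 -> r4=0x9c
epilogue: pop r5=0x23, sp=0xa2
epilogue: pop r4=0xd4, sp=0xa3
epilogue: pop r3=0x55, sp=0xa4
epilogue: pop r1=0x8e, sp=0xa5
r0 is caller-saved -> body value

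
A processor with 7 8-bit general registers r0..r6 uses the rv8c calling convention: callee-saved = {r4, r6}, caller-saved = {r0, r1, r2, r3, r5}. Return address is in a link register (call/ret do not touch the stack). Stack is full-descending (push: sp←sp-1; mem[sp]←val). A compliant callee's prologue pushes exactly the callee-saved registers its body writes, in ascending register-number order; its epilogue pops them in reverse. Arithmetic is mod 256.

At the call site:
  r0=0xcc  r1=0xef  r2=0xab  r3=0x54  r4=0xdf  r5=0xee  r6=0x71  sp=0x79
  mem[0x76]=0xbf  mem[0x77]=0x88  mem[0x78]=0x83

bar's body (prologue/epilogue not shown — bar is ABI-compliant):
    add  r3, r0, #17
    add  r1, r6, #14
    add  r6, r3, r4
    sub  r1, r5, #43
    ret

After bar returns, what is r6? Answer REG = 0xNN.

prologue: push r6 → mem[0x78]=0x71, sp=0x78
body[0] add  r3, r0, #17 → r3=0xdd
body[1] add  r1, r6, #14 → r1=0x7f
body[2] add  r6, r3, r4 → r6=0xbc
body[3] sub  r1, r5, #43 → r1=0xc3
epilogue: pop r6=0x71, sp=0x79
r6 is callee-saved → restored

REG = 0x71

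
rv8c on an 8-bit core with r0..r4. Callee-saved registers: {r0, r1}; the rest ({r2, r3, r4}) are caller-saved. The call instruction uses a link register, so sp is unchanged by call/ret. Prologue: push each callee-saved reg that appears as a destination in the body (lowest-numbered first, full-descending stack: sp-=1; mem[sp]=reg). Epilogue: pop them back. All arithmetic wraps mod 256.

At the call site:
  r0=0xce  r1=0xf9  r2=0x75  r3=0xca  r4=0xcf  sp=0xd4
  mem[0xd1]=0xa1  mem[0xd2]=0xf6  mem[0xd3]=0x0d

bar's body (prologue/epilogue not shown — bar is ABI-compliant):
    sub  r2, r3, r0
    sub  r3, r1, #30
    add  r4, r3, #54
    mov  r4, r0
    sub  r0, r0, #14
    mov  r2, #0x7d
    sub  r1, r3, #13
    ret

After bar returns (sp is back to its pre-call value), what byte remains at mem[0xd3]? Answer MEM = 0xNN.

MEM = 0xce

prologue: push r0 → mem[0xd3]=0xce, sp=0xd3
prologue: push r1 → mem[0xd2]=0xf9, sp=0xd2
body[0] sub  r2, r3, r0 → r2=0xfc
body[1] sub  r3, r1, #30 → r3=0xdb
body[2] add  r4, r3, #54 → r4=0x11
body[3] mov  r4, r0 → r4=0xce
body[4] sub  r0, r0, #14 → r0=0xc0
body[5] mov  r2, #0x7d → r2=0x7d
body[6] sub  r1, r3, #13 → r1=0xce
epilogue: pop r1=0xf9, sp=0xd3
epilogue: pop r0=0xce, sp=0xd4
prologue pushed ['r0', 'r1'] at ['0xd3', '0xd2']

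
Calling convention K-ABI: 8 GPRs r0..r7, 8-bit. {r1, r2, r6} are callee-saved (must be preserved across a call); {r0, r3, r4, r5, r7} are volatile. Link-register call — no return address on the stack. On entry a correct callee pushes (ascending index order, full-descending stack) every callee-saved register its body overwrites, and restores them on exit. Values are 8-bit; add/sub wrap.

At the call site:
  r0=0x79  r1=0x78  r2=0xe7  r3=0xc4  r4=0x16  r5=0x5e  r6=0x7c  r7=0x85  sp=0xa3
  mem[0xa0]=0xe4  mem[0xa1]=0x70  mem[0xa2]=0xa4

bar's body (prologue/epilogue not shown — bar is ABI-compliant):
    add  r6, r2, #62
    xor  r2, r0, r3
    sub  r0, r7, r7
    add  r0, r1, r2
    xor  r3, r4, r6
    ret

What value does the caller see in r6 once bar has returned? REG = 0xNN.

REG = 0x7c

prologue: push r2 -> mem[0xa2]=0xe7, sp=0xa2
prologue: push r6 -> mem[0xa1]=0x7c, sp=0xa1
body[0] add  r6, r2, #62 -> r6=0x25
body[1] xor  r2, r0, r3 -> r2=0xbd
body[2] sub  r0, r7, r7 -> r0=0x00
body[3] add  r0, r1, r2 -> r0=0x35
body[4] xor  r3, r4, r6 -> r3=0x33
epilogue: pop r6=0x7c, sp=0xa2
epilogue: pop r2=0xe7, sp=0xa3
r6 is callee-saved -> restored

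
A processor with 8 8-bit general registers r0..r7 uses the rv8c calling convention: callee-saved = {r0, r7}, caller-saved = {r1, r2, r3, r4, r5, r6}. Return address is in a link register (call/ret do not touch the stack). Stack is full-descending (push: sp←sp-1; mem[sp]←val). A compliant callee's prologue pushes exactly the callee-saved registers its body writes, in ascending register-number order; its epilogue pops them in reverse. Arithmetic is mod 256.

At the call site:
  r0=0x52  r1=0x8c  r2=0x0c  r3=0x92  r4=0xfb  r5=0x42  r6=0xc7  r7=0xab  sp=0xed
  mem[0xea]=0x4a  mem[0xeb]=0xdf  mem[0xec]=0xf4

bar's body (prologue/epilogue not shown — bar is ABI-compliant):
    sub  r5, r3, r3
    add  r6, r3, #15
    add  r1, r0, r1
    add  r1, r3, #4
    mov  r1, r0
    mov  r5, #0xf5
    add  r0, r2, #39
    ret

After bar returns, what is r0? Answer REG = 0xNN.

REG = 0x52

prologue: push r0 -> mem[0xec]=0x52, sp=0xec
body[0] sub  r5, r3, r3 -> r5=0x00
body[1] add  r6, r3, #15 -> r6=0xa1
body[2] add  r1, r0, r1 -> r1=0xde
body[3] add  r1, r3, #4 -> r1=0x96
body[4] mov  r1, r0 -> r1=0x52
body[5] mov  r5, #0xf5 -> r5=0xf5
body[6] add  r0, r2, #39 -> r0=0x33
epilogue: pop r0=0x52, sp=0xed
r0 is callee-saved -> restored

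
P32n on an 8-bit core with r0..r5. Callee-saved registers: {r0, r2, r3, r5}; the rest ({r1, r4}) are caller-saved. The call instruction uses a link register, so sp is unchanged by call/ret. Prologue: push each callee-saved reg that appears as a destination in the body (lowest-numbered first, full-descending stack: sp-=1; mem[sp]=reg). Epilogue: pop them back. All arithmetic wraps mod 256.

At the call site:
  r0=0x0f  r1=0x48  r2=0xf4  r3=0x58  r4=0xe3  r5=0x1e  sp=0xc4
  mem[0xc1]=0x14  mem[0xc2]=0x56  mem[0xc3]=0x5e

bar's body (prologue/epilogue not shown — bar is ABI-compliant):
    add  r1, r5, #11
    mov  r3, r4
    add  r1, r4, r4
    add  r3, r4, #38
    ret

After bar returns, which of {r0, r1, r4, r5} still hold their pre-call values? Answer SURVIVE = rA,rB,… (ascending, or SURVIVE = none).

SURVIVE = r0,r4,r5

prologue: push r3 -> mem[0xc3]=0x58, sp=0xc3
body[0] add  r1, r5, #11 -> r1=0x29
body[1] mov  r3, r4 -> r3=0xe3
body[2] add  r1, r4, r4 -> r1=0xc6
body[3] add  r3, r4, #38 -> r3=0x09
epilogue: pop r3=0x58, sp=0xc4
r0: callee-saved, written=False
r1: caller-saved, written=True
r4: caller-saved, written=False
r5: callee-saved, written=False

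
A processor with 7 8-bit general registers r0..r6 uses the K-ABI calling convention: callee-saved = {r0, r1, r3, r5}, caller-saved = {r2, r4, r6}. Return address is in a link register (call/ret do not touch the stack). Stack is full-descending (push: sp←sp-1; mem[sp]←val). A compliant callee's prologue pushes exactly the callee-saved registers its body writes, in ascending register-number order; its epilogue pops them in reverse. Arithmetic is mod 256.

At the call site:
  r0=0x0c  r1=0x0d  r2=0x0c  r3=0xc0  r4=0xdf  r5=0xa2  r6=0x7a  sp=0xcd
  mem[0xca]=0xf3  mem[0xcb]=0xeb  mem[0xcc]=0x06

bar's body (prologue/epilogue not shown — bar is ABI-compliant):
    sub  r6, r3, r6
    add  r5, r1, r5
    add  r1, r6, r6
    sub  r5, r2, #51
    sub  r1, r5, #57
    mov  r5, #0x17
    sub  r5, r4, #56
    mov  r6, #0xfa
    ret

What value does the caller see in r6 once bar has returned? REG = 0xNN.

REG = 0xfa

prologue: push r1 → mem[0xcc]=0x0d, sp=0xcc
prologue: push r5 → mem[0xcb]=0xa2, sp=0xcb
body[0] sub  r6, r3, r6 → r6=0x46
body[1] add  r5, r1, r5 → r5=0xaf
body[2] add  r1, r6, r6 → r1=0x8c
body[3] sub  r5, r2, #51 → r5=0xd9
body[4] sub  r1, r5, #57 → r1=0xa0
body[5] mov  r5, #0x17 → r5=0x17
body[6] sub  r5, r4, #56 → r5=0xa7
body[7] mov  r6, #0xfa → r6=0xfa
epilogue: pop r5=0xa2, sp=0xcc
epilogue: pop r1=0x0d, sp=0xcd
r6 is caller-saved → body value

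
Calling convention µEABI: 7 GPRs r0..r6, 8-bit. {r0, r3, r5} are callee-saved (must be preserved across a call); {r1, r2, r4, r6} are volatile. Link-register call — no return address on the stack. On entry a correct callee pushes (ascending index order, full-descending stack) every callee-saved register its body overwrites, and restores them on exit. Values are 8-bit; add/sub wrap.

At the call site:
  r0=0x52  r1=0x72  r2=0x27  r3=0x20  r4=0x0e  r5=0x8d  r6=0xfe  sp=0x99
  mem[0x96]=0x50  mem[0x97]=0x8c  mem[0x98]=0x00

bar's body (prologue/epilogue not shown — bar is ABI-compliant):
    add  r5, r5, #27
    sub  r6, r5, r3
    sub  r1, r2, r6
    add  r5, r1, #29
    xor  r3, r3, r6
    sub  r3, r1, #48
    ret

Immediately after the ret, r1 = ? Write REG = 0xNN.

prologue: push r3 → mem[0x98]=0x20, sp=0x98
prologue: push r5 → mem[0x97]=0x8d, sp=0x97
body[0] add  r5, r5, #27 → r5=0xa8
body[1] sub  r6, r5, r3 → r6=0x88
body[2] sub  r1, r2, r6 → r1=0x9f
body[3] add  r5, r1, #29 → r5=0xbc
body[4] xor  r3, r3, r6 → r3=0xa8
body[5] sub  r3, r1, #48 → r3=0x6f
epilogue: pop r5=0x8d, sp=0x98
epilogue: pop r3=0x20, sp=0x99
r1 is caller-saved → body value

REG = 0x9f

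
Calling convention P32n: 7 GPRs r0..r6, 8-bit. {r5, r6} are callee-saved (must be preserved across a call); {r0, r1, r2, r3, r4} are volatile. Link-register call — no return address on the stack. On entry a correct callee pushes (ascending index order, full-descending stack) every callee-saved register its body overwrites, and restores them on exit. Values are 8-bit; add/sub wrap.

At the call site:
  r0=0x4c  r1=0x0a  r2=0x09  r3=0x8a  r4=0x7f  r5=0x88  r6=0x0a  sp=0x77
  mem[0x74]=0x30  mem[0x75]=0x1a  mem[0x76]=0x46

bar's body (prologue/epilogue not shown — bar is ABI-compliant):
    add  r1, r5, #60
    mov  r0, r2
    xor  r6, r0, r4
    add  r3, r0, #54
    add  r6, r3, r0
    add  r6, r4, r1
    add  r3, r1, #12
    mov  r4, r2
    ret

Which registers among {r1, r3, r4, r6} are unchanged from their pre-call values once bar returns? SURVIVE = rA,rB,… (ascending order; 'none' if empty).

prologue: push r6 → mem[0x76]=0x0a, sp=0x76
body[0] add  r1, r5, #60 → r1=0xc4
body[1] mov  r0, r2 → r0=0x09
body[2] xor  r6, r0, r4 → r6=0x76
body[3] add  r3, r0, #54 → r3=0x3f
body[4] add  r6, r3, r0 → r6=0x48
body[5] add  r6, r4, r1 → r6=0x43
body[6] add  r3, r1, #12 → r3=0xd0
body[7] mov  r4, r2 → r4=0x09
epilogue: pop r6=0x0a, sp=0x77
r1: caller-saved, written=True
r3: caller-saved, written=True
r4: caller-saved, written=True
r6: callee-saved, written=True

SURVIVE = r6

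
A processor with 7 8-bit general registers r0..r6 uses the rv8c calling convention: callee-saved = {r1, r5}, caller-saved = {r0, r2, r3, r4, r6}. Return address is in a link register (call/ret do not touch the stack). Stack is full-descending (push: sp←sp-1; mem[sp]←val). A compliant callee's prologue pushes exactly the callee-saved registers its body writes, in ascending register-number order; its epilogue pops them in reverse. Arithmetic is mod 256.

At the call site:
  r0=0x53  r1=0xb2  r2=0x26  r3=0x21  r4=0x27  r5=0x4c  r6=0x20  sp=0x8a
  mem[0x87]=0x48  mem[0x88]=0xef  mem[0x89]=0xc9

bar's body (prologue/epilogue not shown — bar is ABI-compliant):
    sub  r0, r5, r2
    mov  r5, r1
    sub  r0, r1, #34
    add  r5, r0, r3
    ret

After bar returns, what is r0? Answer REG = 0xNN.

REG = 0x90

prologue: push r5 -> mem[0x89]=0x4c, sp=0x89
body[0] sub  r0, r5, r2 -> r0=0x26
body[1] mov  r5, r1 -> r5=0xb2
body[2] sub  r0, r1, #34 -> r0=0x90
body[3] add  r5, r0, r3 -> r5=0xb1
epilogue: pop r5=0x4c, sp=0x8a
r0 is caller-saved -> body value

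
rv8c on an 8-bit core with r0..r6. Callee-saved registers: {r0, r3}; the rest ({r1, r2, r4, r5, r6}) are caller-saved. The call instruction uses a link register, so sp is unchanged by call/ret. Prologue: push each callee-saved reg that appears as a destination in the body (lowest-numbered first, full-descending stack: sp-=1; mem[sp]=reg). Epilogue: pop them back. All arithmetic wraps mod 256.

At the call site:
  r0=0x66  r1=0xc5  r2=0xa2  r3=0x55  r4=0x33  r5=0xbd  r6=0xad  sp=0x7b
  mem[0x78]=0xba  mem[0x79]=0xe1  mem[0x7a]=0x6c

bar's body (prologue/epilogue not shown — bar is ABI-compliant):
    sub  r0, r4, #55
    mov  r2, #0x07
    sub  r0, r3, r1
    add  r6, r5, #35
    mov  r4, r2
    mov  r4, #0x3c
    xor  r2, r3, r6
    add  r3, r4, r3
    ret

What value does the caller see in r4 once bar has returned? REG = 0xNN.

REG = 0x3c

prologue: push r0 → mem[0x7a]=0x66, sp=0x7a
prologue: push r3 → mem[0x79]=0x55, sp=0x79
body[0] sub  r0, r4, #55 → r0=0xfc
body[1] mov  r2, #0x07 → r2=0x07
body[2] sub  r0, r3, r1 → r0=0x90
body[3] add  r6, r5, #35 → r6=0xe0
body[4] mov  r4, r2 → r4=0x07
body[5] mov  r4, #0x3c → r4=0x3c
body[6] xor  r2, r3, r6 → r2=0xb5
body[7] add  r3, r4, r3 → r3=0x91
epilogue: pop r3=0x55, sp=0x7a
epilogue: pop r0=0x66, sp=0x7b
r4 is caller-saved → body value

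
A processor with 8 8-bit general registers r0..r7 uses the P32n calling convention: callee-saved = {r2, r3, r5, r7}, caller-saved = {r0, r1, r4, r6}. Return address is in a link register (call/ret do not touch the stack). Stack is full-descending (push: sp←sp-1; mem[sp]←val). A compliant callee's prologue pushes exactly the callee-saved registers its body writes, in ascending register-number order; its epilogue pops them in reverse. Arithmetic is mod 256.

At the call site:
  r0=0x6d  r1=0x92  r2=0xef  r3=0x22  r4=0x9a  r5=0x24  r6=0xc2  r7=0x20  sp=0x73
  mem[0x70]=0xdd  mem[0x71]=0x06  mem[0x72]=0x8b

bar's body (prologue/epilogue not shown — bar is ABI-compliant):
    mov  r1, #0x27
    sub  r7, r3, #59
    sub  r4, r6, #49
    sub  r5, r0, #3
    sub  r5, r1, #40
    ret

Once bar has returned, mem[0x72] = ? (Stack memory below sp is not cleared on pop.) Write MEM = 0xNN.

MEM = 0x24

prologue: push r5 → mem[0x72]=0x24, sp=0x72
prologue: push r7 → mem[0x71]=0x20, sp=0x71
body[0] mov  r1, #0x27 → r1=0x27
body[1] sub  r7, r3, #59 → r7=0xe7
body[2] sub  r4, r6, #49 → r4=0x91
body[3] sub  r5, r0, #3 → r5=0x6a
body[4] sub  r5, r1, #40 → r5=0xff
epilogue: pop r7=0x20, sp=0x72
epilogue: pop r5=0x24, sp=0x73
prologue pushed ['r5', 'r7'] at ['0x72', '0x71']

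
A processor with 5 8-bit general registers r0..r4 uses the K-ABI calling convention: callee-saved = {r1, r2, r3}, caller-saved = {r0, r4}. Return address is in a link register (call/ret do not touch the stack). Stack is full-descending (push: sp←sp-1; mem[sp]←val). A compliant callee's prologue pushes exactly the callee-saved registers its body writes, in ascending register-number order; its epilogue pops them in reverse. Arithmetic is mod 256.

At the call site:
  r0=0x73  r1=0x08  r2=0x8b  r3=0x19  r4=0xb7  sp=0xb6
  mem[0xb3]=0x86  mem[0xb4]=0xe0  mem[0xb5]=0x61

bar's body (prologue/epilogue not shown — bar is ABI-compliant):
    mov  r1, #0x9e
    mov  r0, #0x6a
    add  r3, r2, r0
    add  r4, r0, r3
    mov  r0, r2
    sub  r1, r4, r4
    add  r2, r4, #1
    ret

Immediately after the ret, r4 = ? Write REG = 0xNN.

prologue: push r1 → mem[0xb5]=0x08, sp=0xb5
prologue: push r2 → mem[0xb4]=0x8b, sp=0xb4
prologue: push r3 → mem[0xb3]=0x19, sp=0xb3
body[0] mov  r1, #0x9e → r1=0x9e
body[1] mov  r0, #0x6a → r0=0x6a
body[2] add  r3, r2, r0 → r3=0xf5
body[3] add  r4, r0, r3 → r4=0x5f
body[4] mov  r0, r2 → r0=0x8b
body[5] sub  r1, r4, r4 → r1=0x00
body[6] add  r2, r4, #1 → r2=0x60
epilogue: pop r3=0x19, sp=0xb4
epilogue: pop r2=0x8b, sp=0xb5
epilogue: pop r1=0x08, sp=0xb6
r4 is caller-saved → body value

REG = 0x5f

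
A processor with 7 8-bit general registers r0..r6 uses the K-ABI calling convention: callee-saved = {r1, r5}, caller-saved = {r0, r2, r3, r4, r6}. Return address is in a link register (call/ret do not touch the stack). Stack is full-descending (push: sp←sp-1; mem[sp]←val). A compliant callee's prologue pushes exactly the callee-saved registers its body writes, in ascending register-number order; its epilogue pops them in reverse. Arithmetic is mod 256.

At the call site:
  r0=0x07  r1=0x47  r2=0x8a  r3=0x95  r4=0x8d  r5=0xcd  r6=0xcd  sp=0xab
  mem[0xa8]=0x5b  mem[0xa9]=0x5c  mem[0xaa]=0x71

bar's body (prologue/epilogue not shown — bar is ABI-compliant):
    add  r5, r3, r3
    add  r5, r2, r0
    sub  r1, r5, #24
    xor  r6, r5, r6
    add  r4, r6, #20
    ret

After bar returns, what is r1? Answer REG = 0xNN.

REG = 0x47

prologue: push r1 -> mem[0xaa]=0x47, sp=0xaa
prologue: push r5 -> mem[0xa9]=0xcd, sp=0xa9
body[0] add  r5, r3, r3 -> r5=0x2a
body[1] add  r5, r2, r0 -> r5=0x91
body[2] sub  r1, r5, #24 -> r1=0x79
body[3] xor  r6, r5, r6 -> r6=0x5c
body[4] add  r4, r6, #20 -> r4=0x70
epilogue: pop r5=0xcd, sp=0xaa
epilogue: pop r1=0x47, sp=0xab
r1 is callee-saved -> restored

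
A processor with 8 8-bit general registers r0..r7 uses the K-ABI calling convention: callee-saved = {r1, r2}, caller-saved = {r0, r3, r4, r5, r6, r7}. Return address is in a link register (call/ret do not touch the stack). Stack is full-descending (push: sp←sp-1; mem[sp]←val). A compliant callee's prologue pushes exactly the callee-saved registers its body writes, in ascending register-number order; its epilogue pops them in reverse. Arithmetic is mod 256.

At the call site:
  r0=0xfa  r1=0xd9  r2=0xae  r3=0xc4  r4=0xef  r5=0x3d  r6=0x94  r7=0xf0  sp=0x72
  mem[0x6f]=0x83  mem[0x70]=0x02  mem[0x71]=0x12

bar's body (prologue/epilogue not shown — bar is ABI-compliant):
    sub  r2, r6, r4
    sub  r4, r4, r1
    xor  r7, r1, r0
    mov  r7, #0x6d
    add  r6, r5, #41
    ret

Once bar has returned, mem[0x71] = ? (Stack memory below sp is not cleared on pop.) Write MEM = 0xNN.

prologue: push r2 → mem[0x71]=0xae, sp=0x71
body[0] sub  r2, r6, r4 → r2=0xa5
body[1] sub  r4, r4, r1 → r4=0x16
body[2] xor  r7, r1, r0 → r7=0x23
body[3] mov  r7, #0x6d → r7=0x6d
body[4] add  r6, r5, #41 → r6=0x66
epilogue: pop r2=0xae, sp=0x72
prologue pushed ['r2'] at ['0x71']

MEM = 0xae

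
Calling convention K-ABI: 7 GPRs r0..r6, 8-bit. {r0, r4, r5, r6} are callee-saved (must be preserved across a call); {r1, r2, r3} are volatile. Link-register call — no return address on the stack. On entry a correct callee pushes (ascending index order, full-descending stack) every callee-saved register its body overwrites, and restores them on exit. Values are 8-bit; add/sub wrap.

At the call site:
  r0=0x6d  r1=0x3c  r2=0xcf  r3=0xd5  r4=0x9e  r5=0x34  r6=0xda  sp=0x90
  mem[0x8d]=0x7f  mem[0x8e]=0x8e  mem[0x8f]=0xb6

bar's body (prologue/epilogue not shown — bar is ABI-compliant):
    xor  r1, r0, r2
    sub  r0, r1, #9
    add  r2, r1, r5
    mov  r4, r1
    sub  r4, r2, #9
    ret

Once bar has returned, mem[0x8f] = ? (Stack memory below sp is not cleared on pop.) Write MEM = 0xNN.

prologue: push r0 -> mem[0x8f]=0x6d, sp=0x8f
prologue: push r4 -> mem[0x8e]=0x9e, sp=0x8e
body[0] xor  r1, r0, r2 -> r1=0xa2
body[1] sub  r0, r1, #9 -> r0=0x99
body[2] add  r2, r1, r5 -> r2=0xd6
body[3] mov  r4, r1 -> r4=0xa2
body[4] sub  r4, r2, #9 -> r4=0xcd
epilogue: pop r4=0x9e, sp=0x8f
epilogue: pop r0=0x6d, sp=0x90
prologue pushed ['r0', 'r4'] at ['0x8f', '0x8e']

MEM = 0x6d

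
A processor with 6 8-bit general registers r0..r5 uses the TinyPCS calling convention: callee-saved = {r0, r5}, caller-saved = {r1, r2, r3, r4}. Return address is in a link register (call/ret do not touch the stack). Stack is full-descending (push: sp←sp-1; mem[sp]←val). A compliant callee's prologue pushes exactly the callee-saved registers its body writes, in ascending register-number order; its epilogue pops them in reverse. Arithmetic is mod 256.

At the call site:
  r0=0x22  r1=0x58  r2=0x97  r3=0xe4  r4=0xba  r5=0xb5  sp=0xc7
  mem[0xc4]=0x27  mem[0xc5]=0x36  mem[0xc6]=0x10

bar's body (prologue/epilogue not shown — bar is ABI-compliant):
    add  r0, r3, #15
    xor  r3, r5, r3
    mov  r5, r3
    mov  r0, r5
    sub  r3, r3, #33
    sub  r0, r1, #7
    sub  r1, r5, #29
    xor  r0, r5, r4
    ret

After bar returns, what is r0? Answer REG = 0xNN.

REG = 0x22

prologue: push r0 → mem[0xc6]=0x22, sp=0xc6
prologue: push r5 → mem[0xc5]=0xb5, sp=0xc5
body[0] add  r0, r3, #15 → r0=0xf3
body[1] xor  r3, r5, r3 → r3=0x51
body[2] mov  r5, r3 → r5=0x51
body[3] mov  r0, r5 → r0=0x51
body[4] sub  r3, r3, #33 → r3=0x30
body[5] sub  r0, r1, #7 → r0=0x51
body[6] sub  r1, r5, #29 → r1=0x34
body[7] xor  r0, r5, r4 → r0=0xeb
epilogue: pop r5=0xb5, sp=0xc6
epilogue: pop r0=0x22, sp=0xc7
r0 is callee-saved → restored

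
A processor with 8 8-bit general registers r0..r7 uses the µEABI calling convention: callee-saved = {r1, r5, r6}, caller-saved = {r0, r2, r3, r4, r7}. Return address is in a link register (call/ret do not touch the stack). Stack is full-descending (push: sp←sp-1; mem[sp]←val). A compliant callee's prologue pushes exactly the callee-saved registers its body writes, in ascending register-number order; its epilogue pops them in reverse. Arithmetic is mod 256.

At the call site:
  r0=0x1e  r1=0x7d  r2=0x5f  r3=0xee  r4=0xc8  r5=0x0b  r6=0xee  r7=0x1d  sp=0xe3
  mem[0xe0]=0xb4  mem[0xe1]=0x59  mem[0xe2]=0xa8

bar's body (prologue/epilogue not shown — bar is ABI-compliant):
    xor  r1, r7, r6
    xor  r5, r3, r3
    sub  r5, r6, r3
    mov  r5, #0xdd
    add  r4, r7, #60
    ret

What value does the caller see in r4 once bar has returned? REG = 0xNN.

prologue: push r1 -> mem[0xe2]=0x7d, sp=0xe2
prologue: push r5 -> mem[0xe1]=0x0b, sp=0xe1
body[0] xor  r1, r7, r6 -> r1=0xf3
body[1] xor  r5, r3, r3 -> r5=0x00
body[2] sub  r5, r6, r3 -> r5=0x00
body[3] mov  r5, #0xdd -> r5=0xdd
body[4] add  r4, r7, #60 -> r4=0x59
epilogue: pop r5=0x0b, sp=0xe2
epilogue: pop r1=0x7d, sp=0xe3
r4 is caller-saved -> body value

REG = 0x59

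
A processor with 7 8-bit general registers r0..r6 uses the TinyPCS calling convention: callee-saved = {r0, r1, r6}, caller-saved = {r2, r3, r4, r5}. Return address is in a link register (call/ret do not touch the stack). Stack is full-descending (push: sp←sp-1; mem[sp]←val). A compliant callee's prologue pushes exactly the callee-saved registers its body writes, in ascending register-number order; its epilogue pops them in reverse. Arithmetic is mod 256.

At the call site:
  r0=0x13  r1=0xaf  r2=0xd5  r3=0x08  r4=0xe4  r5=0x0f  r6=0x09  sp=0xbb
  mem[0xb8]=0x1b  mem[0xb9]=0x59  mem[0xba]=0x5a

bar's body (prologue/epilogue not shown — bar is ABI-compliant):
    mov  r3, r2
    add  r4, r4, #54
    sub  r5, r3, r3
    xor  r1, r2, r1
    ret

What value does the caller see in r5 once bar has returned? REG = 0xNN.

REG = 0x00

prologue: push r1 → mem[0xba]=0xaf, sp=0xba
body[0] mov  r3, r2 → r3=0xd5
body[1] add  r4, r4, #54 → r4=0x1a
body[2] sub  r5, r3, r3 → r5=0x00
body[3] xor  r1, r2, r1 → r1=0x7a
epilogue: pop r1=0xaf, sp=0xbb
r5 is caller-saved → body value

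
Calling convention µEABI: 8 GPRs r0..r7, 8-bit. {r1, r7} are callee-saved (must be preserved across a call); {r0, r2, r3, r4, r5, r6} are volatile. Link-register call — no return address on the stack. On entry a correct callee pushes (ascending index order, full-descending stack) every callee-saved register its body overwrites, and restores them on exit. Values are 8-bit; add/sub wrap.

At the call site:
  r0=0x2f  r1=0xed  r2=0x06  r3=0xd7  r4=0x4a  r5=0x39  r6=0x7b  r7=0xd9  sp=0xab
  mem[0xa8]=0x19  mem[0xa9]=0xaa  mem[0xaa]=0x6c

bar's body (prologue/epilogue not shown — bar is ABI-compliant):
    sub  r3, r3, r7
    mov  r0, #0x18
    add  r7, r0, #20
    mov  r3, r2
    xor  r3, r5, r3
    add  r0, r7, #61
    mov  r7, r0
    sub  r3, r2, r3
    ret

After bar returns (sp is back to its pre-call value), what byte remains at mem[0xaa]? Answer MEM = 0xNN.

MEM = 0xd9

prologue: push r7 → mem[0xaa]=0xd9, sp=0xaa
body[0] sub  r3, r3, r7 → r3=0xfe
body[1] mov  r0, #0x18 → r0=0x18
body[2] add  r7, r0, #20 → r7=0x2c
body[3] mov  r3, r2 → r3=0x06
body[4] xor  r3, r5, r3 → r3=0x3f
body[5] add  r0, r7, #61 → r0=0x69
body[6] mov  r7, r0 → r7=0x69
body[7] sub  r3, r2, r3 → r3=0xc7
epilogue: pop r7=0xd9, sp=0xab
prologue pushed ['r7'] at ['0xaa']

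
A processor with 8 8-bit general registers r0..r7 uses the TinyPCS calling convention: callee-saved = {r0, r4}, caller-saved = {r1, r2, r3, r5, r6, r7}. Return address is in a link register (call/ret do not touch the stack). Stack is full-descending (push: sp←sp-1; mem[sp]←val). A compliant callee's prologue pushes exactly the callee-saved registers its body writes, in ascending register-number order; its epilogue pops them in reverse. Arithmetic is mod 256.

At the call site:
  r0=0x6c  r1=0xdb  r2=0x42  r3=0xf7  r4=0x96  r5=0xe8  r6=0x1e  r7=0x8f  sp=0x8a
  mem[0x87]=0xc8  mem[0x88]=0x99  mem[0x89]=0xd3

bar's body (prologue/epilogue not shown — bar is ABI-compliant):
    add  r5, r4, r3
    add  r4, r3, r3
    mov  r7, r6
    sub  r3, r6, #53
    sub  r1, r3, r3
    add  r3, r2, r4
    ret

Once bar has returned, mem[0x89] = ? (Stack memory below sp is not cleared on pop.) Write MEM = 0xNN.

MEM = 0x96

prologue: push r4 -> mem[0x89]=0x96, sp=0x89
body[0] add  r5, r4, r3 -> r5=0x8d
body[1] add  r4, r3, r3 -> r4=0xee
body[2] mov  r7, r6 -> r7=0x1e
body[3] sub  r3, r6, #53 -> r3=0xe9
body[4] sub  r1, r3, r3 -> r1=0x00
body[5] add  r3, r2, r4 -> r3=0x30
epilogue: pop r4=0x96, sp=0x8a
prologue pushed ['r4'] at ['0x89']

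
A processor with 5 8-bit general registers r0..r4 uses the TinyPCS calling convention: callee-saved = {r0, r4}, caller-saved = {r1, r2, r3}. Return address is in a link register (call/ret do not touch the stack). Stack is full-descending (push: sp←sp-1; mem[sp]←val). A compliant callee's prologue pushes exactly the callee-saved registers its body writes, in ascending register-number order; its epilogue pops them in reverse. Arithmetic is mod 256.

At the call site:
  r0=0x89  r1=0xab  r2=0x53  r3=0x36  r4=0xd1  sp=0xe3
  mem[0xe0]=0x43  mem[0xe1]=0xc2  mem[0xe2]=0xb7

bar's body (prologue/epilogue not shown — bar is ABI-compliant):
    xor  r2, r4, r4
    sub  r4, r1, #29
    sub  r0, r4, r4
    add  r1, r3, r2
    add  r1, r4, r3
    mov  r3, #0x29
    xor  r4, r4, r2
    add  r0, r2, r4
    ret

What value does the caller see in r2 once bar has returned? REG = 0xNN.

prologue: push r0 -> mem[0xe2]=0x89, sp=0xe2
prologue: push r4 -> mem[0xe1]=0xd1, sp=0xe1
body[0] xor  r2, r4, r4 -> r2=0x00
body[1] sub  r4, r1, #29 -> r4=0x8e
body[2] sub  r0, r4, r4 -> r0=0x00
body[3] add  r1, r3, r2 -> r1=0x36
body[4] add  r1, r4, r3 -> r1=0xc4
body[5] mov  r3, #0x29 -> r3=0x29
body[6] xor  r4, r4, r2 -> r4=0x8e
body[7] add  r0, r2, r4 -> r0=0x8e
epilogue: pop r4=0xd1, sp=0xe2
epilogue: pop r0=0x89, sp=0xe3
r2 is caller-saved -> body value

REG = 0x00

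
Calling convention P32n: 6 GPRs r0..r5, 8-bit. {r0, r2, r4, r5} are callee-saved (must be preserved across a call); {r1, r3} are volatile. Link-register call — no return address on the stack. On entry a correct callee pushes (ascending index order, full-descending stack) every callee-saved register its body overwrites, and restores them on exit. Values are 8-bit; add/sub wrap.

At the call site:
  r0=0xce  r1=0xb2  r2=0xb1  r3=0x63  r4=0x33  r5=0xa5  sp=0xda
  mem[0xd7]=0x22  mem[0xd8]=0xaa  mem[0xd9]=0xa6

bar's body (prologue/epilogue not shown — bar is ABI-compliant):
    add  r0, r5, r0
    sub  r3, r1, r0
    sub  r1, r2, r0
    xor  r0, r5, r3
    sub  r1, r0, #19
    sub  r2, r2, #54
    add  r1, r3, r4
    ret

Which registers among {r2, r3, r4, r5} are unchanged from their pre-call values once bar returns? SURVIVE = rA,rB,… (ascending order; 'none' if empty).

SURVIVE = r2,r4,r5

prologue: push r0 -> mem[0xd9]=0xce, sp=0xd9
prologue: push r2 -> mem[0xd8]=0xb1, sp=0xd8
body[0] add  r0, r5, r0 -> r0=0x73
body[1] sub  r3, r1, r0 -> r3=0x3f
body[2] sub  r1, r2, r0 -> r1=0x3e
body[3] xor  r0, r5, r3 -> r0=0x9a
body[4] sub  r1, r0, #19 -> r1=0x87
body[5] sub  r2, r2, #54 -> r2=0x7b
body[6] add  r1, r3, r4 -> r1=0x72
epilogue: pop r2=0xb1, sp=0xd9
epilogue: pop r0=0xce, sp=0xda
r2: callee-saved, written=True
r3: caller-saved, written=True
r4: callee-saved, written=False
r5: callee-saved, written=False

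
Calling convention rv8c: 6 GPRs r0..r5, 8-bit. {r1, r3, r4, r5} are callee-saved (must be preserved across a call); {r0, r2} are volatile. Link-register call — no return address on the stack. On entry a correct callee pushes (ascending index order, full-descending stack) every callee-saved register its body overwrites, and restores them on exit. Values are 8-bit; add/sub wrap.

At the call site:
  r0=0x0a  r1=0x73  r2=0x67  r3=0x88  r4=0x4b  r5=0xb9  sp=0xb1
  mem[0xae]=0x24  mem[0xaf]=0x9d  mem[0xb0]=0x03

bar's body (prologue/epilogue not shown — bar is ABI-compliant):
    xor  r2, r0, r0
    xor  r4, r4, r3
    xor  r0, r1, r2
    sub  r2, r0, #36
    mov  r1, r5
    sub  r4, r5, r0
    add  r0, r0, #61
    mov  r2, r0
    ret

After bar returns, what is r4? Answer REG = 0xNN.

prologue: push r1 -> mem[0xb0]=0x73, sp=0xb0
prologue: push r4 -> mem[0xaf]=0x4b, sp=0xaf
body[0] xor  r2, r0, r0 -> r2=0x00
body[1] xor  r4, r4, r3 -> r4=0xc3
body[2] xor  r0, r1, r2 -> r0=0x73
body[3] sub  r2, r0, #36 -> r2=0x4f
body[4] mov  r1, r5 -> r1=0xb9
body[5] sub  r4, r5, r0 -> r4=0x46
body[6] add  r0, r0, #61 -> r0=0xb0
body[7] mov  r2, r0 -> r2=0xb0
epilogue: pop r4=0x4b, sp=0xb0
epilogue: pop r1=0x73, sp=0xb1
r4 is callee-saved -> restored

REG = 0x4b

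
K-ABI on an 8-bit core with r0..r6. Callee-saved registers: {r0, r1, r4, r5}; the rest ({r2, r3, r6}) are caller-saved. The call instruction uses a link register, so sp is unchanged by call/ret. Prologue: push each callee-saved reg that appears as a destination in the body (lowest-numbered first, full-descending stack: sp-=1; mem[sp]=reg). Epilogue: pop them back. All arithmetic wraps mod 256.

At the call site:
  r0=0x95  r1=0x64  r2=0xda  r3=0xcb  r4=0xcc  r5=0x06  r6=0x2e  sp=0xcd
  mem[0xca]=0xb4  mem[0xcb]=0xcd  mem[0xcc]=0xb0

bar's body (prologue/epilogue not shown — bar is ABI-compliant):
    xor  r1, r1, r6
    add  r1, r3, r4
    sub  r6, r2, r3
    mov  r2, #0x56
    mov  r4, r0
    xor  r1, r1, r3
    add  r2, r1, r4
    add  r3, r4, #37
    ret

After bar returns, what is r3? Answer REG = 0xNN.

prologue: push r1 → mem[0xcc]=0x64, sp=0xcc
prologue: push r4 → mem[0xcb]=0xcc, sp=0xcb
body[0] xor  r1, r1, r6 → r1=0x4a
body[1] add  r1, r3, r4 → r1=0x97
body[2] sub  r6, r2, r3 → r6=0x0f
body[3] mov  r2, #0x56 → r2=0x56
body[4] mov  r4, r0 → r4=0x95
body[5] xor  r1, r1, r3 → r1=0x5c
body[6] add  r2, r1, r4 → r2=0xf1
body[7] add  r3, r4, #37 → r3=0xba
epilogue: pop r4=0xcc, sp=0xcc
epilogue: pop r1=0x64, sp=0xcd
r3 is caller-saved → body value

REG = 0xba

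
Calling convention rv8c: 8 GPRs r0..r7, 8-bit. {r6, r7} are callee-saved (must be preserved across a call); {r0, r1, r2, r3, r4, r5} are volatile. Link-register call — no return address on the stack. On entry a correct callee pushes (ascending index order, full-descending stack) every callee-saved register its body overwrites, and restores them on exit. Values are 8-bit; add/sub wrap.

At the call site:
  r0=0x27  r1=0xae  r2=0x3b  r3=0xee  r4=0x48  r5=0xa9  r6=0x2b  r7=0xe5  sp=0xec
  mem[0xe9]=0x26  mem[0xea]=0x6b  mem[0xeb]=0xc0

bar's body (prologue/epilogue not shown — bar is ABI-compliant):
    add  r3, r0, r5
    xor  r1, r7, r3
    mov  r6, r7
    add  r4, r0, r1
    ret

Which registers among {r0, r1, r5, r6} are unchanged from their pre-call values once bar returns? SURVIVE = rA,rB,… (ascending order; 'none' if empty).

SURVIVE = r0,r5,r6

prologue: push r6 -> mem[0xeb]=0x2b, sp=0xeb
body[0] add  r3, r0, r5 -> r3=0xd0
body[1] xor  r1, r7, r3 -> r1=0x35
body[2] mov  r6, r7 -> r6=0xe5
body[3] add  r4, r0, r1 -> r4=0x5c
epilogue: pop r6=0x2b, sp=0xec
r0: caller-saved, written=False
r1: caller-saved, written=True
r5: caller-saved, written=False
r6: callee-saved, written=True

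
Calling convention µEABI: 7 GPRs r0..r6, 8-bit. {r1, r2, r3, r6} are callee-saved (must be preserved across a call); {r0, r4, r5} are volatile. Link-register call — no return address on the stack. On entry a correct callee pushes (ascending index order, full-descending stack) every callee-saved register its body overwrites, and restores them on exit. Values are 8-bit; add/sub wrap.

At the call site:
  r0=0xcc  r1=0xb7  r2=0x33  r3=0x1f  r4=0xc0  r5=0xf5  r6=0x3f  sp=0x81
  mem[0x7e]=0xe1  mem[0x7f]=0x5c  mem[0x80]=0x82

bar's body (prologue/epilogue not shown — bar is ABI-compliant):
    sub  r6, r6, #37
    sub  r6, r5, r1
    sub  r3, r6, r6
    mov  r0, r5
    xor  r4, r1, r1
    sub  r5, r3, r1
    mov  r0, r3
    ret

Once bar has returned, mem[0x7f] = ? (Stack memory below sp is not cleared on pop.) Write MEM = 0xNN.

prologue: push r3 -> mem[0x80]=0x1f, sp=0x80
prologue: push r6 -> mem[0x7f]=0x3f, sp=0x7f
body[0] sub  r6, r6, #37 -> r6=0x1a
body[1] sub  r6, r5, r1 -> r6=0x3e
body[2] sub  r3, r6, r6 -> r3=0x00
body[3] mov  r0, r5 -> r0=0xf5
body[4] xor  r4, r1, r1 -> r4=0x00
body[5] sub  r5, r3, r1 -> r5=0x49
body[6] mov  r0, r3 -> r0=0x00
epilogue: pop r6=0x3f, sp=0x80
epilogue: pop r3=0x1f, sp=0x81
prologue pushed ['r3', 'r6'] at ['0x80', '0x7f']

MEM = 0x3f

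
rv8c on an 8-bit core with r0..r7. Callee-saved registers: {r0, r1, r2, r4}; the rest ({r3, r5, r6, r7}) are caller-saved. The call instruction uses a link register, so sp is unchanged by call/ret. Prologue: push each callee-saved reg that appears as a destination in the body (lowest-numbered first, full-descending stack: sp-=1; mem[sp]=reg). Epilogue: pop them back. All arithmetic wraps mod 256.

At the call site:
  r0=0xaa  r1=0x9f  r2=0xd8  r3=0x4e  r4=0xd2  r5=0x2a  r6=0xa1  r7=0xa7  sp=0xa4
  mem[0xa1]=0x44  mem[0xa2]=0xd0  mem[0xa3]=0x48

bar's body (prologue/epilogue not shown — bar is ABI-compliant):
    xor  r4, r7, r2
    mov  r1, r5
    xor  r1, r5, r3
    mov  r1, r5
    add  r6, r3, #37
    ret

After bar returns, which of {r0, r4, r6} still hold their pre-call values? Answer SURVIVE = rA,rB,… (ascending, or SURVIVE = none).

SURVIVE = r0,r4

prologue: push r1 -> mem[0xa3]=0x9f, sp=0xa3
prologue: push r4 -> mem[0xa2]=0xd2, sp=0xa2
body[0] xor  r4, r7, r2 -> r4=0x7f
body[1] mov  r1, r5 -> r1=0x2a
body[2] xor  r1, r5, r3 -> r1=0x64
body[3] mov  r1, r5 -> r1=0x2a
body[4] add  r6, r3, #37 -> r6=0x73
epilogue: pop r4=0xd2, sp=0xa3
epilogue: pop r1=0x9f, sp=0xa4
r0: callee-saved, written=False
r4: callee-saved, written=True
r6: caller-saved, written=True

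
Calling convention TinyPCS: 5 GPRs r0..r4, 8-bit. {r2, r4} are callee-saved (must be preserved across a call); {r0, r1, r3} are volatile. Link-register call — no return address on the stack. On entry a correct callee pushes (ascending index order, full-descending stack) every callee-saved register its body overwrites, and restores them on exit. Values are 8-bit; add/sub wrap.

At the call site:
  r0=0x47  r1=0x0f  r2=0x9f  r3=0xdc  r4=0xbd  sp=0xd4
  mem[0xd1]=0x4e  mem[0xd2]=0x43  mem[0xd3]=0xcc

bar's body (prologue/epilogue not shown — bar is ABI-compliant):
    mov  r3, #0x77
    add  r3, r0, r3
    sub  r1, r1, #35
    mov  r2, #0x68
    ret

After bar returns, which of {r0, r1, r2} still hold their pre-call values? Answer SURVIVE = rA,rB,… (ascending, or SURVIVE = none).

prologue: push r2 → mem[0xd3]=0x9f, sp=0xd3
body[0] mov  r3, #0x77 → r3=0x77
body[1] add  r3, r0, r3 → r3=0xbe
body[2] sub  r1, r1, #35 → r1=0xec
body[3] mov  r2, #0x68 → r2=0x68
epilogue: pop r2=0x9f, sp=0xd4
r0: caller-saved, written=False
r1: caller-saved, written=True
r2: callee-saved, written=True

SURVIVE = r0,r2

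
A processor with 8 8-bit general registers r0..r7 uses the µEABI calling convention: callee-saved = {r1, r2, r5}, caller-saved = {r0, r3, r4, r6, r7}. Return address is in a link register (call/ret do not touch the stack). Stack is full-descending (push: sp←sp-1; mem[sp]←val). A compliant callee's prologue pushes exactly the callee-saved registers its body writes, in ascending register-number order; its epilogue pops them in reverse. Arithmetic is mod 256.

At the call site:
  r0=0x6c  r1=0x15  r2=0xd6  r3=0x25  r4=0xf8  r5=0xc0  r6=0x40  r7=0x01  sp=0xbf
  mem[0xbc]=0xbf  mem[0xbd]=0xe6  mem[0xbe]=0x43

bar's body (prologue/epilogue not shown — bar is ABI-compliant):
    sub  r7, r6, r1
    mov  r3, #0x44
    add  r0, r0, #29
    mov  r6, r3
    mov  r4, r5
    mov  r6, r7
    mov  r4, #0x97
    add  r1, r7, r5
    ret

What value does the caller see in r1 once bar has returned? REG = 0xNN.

REG = 0x15

prologue: push r1 -> mem[0xbe]=0x15, sp=0xbe
body[0] sub  r7, r6, r1 -> r7=0x2b
body[1] mov  r3, #0x44 -> r3=0x44
body[2] add  r0, r0, #29 -> r0=0x89
body[3] mov  r6, r3 -> r6=0x44
body[4] mov  r4, r5 -> r4=0xc0
body[5] mov  r6, r7 -> r6=0x2b
body[6] mov  r4, #0x97 -> r4=0x97
body[7] add  r1, r7, r5 -> r1=0xeb
epilogue: pop r1=0x15, sp=0xbf
r1 is callee-saved -> restored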